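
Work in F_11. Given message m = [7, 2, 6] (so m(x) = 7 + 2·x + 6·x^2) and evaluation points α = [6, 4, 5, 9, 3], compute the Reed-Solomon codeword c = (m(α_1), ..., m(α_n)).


c = [4, 1, 2, 5, 1]

Message polynomial: m(x) = 7 + 2·x + 6·x^2 (mod 11).
For each evaluation point α_i, compute m(α_i) mod 11:
  α_1 = 6: Horner steps 6 → 5 → 4, so m(6) = 4.
  α_2 = 4: Horner steps 6 → 4 → 1, so m(4) = 1.
  α_3 = 5: Horner steps 6 → 10 → 2, so m(5) = 2.
  α_4 = 9: Horner steps 6 → 1 → 5, so m(9) = 5.
  α_5 = 3: Horner steps 6 → 9 → 1, so m(3) = 1.
Codeword c = [4, 1, 2, 5, 1] ∈ F_11^5.


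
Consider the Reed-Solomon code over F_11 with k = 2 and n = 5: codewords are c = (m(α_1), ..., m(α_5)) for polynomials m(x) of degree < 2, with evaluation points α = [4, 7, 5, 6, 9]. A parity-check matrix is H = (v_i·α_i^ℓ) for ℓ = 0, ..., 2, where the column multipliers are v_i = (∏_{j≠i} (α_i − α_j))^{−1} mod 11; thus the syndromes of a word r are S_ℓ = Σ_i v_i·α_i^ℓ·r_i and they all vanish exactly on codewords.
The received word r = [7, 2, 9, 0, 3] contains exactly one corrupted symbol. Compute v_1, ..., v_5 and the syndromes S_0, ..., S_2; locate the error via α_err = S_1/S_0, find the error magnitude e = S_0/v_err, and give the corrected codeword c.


S = (3, 5, 1), error at position 5, error magnitude e = 8, c = [7, 2, 9, 0, 6].

Step 1: column multipliers v_i = (∏_{j≠i}(α_i − α_j))^{−1} mod 11.
  i = 1 (α = 4): (4−7)(4−5)(4−6)(4−9) = (−3)·(−1)·(−2)·(−5) = 30 ≡ 8, so v_1 = 8^{−1} = 7 (mod 11).
  i = 2 (α = 7): (7−4)(7−5)(7−6)(7−9) = 3·2·1·(−2) = −12 ≡ 10, so v_2 = 10^{−1} = 10 (mod 11).
  i = 3 (α = 5): (5−4)(5−7)(5−6)(5−9) = 1·(−2)·(−1)·(−4) = −8 ≡ 3, so v_3 = 3^{−1} = 4 (mod 11).
  i = 4 (α = 6): (6−4)(6−7)(6−5)(6−9) = 2·(−1)·1·(−3) = 6 ≡ 6, so v_4 = 6^{−1} = 2 (mod 11).
  i = 5 (α = 9): (9−4)(9−7)(9−5)(9−6) = 5·2·4·3 = 120 ≡ 10, so v_5 = 10^{−1} = 10 (mod 11).
  v = [7, 10, 4, 2, 10].
Step 2: syndromes of r = [7, 2, 9, 0, 3] (all sums mod 11).
  S_0 = Σ v_i r_i = 7·7 + 10·2 + 4·9 + 2·0 + 10·3 = 135 ≡ 3.
  S_1 = Σ v_i α_i r_i = 7·4·7 + 10·7·2 + 4·5·9 + 2·6·0 + 10·9·3 = 786 ≡ 5.
  α_i^2 mod 11 = [5, 5, 3, 3, 4].
  S_2 = Σ v_i α_i^2 r_i = 7·5·7 + 10·5·2 + 4·3·9 + 2·3·0 + 10·4·3 = 573 ≡ 1.
  S = (3, 5, 1) ≠ 0, so r is not a codeword (an error is present).
Step 3: locate the error. For a single error e at position i, S_ℓ = v_i·e·α_i^ℓ, so α_err = S_1/S_0.
  S_0^{−1} = 3^{−1} = 4 (mod 11), so α_err = 5·4 = 20 ≡ 9 = α_5. Error position i = 5.
  Consistency check: S_2/S_1 = 1·9 = 9 ≡ 9 = α_err ✓ (single-error assumption holds).
Step 4: error magnitude e = S_0/v_5 = S_0·∏_{j≠5}(α_5 − α_j) = 3·10 = 30 ≡ 8 (mod 11).
Step 5: correct position 5: c_5 = r_5 − e = 3 − 8 ≡ 6 (mod 11). Hence c = [7, 2, 9, 0, 6].
  Check: interpolating c through the α_i gives m(x) = 10 + 2·x (degree < 2) with m(α_i) = c_i for every i, so c is indeed a codeword.


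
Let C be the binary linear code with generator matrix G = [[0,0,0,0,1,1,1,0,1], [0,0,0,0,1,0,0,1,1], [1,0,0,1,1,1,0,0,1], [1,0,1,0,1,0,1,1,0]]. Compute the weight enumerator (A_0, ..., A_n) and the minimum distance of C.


Weight distribution: A_0 = 1, A_3 = 4, A_4 = 5, A_5 = 4, A_6 = 2. Minimum distance d = 3.

Enumerate all 2^4 = 16 messages m ∈ F_2^4.
For each, compute codeword c = mG in F_2^9, then tally its weight.
  m = 0000 → c = 000000000, weight = 0.
  m = 1000 → c = 000011101, weight = 4.
  m = 0100 → c = 000010011, weight = 3.
  m = 1100 → c = 000001110, weight = 3.
  m = 0010 → c = 100111001, weight = 5.
  m = 1010 → c = 100100100, weight = 3.
  m = 0110 → c = 100101010, weight = 4.
  m = 1110 → c = 100110111, weight = 6.
  m = 0001 → c = 101010110, weight = 5.
  m = 1001 → c = 101001011, weight = 5.
  m = 0101 → c = 101000101, weight = 4.
  m = 1101 → c = 101011000, weight = 4.
  m = 0011 → c = 001101111, weight = 6.
  m = 1011 → c = 001110010, weight = 4.
  m = 0111 → c = 001111100, weight = 5.
  m = 1111 → c = 001100001, weight = 3.
Tally weights:
  weight 0: 1 codewords.
  weight 3: 4 codewords.
  weight 4: 5 codewords.
  weight 5: 4 codewords.
  weight 6: 2 codewords.
Minimum distance d = smallest w > 0 with A_w > 0 = 3.
Sanity: Σ A_w = 16 = 2^4 = 16 ✓.


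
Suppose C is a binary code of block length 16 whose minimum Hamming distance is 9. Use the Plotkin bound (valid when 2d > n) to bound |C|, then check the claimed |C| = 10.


Plotkin bound M ≤ 8; given |C| = 10 > bound (violated).

Check applicability: 2d = 18, n = 16.
2d − n = 2 > 0, so Plotkin applies.
Compute d/(2d−n) = 9/2 ≈ 4.5000.
⌊d/(2d−n)⌋ = 4.
Plotkin bound: M ≤ 2·4 = 8.
Given |C| = 10, check: VIOLATED.
This |C| is above the Plotkin bound, so no binary code with n = 16, d = 9 and 10 codewords exists.


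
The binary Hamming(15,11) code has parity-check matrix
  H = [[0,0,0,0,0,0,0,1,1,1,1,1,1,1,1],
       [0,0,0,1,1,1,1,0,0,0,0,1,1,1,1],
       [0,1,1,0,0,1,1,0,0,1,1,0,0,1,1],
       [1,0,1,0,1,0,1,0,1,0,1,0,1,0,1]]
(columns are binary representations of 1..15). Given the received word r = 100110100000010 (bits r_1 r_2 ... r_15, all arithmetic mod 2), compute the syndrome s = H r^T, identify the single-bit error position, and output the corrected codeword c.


s = (1, 0, 0, 1)^T, error position = 9, corrected codeword c = 100110101000010

Compute s = H r^T mod 2 one row at a time:
  s_1 = 0 + 0 + 0 + 0 + 0 + 0 + 1 + 0 = 1 ≡ 1 (mod 2).
  s_2 = 1 + 1 + 0 + 1 + 0 + 0 + 1 + 0 = 4 ≡ 0 (mod 2).
  s_3 = 0 + 0 + 0 + 1 + 0 + 0 + 1 + 0 = 2 ≡ 0 (mod 2).
  s_4 = 1 + 0 + 1 + 1 + 0 + 0 + 0 + 0 = 3 ≡ 1 (mod 2).
s = (1, 0, 0, 1)^T — this equals column 9 of H (binary 1001), so error is at position 9.
Correct: flip bit 9 of r = 100110100000010 to get c = 100110101000010.


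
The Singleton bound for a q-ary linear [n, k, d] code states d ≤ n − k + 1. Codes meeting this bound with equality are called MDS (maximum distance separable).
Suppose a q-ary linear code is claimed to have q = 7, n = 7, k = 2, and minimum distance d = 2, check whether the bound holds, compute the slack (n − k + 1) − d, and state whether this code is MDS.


Singleton RHS = n − k + 1 = 6, slack = 4, bound satisfied, not MDS.

Singleton bound: d ≤ n − k + 1.
Here n = 7, k = 2, so n − k + 1 = 6.
Given d = 2, check d ≤ 6: YES.
Slack = (n − k + 1) − d = 4.
The code is NOT MDS (slack = 4 > 0).
Description: the claimed parameters are [7, 2, 2]_7; such a code would be non-MDS.


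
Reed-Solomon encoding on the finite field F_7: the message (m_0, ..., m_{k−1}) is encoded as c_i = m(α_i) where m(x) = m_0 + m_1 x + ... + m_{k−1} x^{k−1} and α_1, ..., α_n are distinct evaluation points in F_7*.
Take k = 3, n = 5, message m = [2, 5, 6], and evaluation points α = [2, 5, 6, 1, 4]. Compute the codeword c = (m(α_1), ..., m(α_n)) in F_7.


c = [1, 2, 3, 6, 6]

Message polynomial: m(x) = 2 + 5·x + 6·x^2 (mod 7).
For each evaluation point α_i, compute m(α_i) mod 7:
  α_1 = 2: Horner steps 6 → 3 → 1, so m(2) = 1.
  α_2 = 5: Horner steps 6 → 0 → 2, so m(5) = 2.
  α_3 = 6: Horner steps 6 → 6 → 3, so m(6) = 3.
  α_4 = 1: Horner steps 6 → 4 → 6, so m(1) = 6.
  α_5 = 4: Horner steps 6 → 1 → 6, so m(4) = 6.
Codeword c = [1, 2, 3, 6, 6] ∈ F_7^5.


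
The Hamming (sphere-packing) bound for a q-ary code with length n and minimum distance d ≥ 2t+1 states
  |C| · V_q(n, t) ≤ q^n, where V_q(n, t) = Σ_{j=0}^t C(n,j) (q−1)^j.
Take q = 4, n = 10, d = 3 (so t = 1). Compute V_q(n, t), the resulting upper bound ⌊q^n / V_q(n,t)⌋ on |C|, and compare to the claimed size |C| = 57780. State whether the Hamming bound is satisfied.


V_q(n, t) = 31, q^n = 1048576, Hamming bound = 33825, |C| = 57780 > bound (violated).

Step 1: Compute V_q(n, t) = Σ_{j=0}^1 C(n, j) (q−1)^j.
  j = 0: C(10,0)·(3)^0 = 1·1 = 1.
  j = 1: C(10,1)·(3)^1 = 10·3 = 30.
  V_q(n, t) = 1 + 30 = 31.
Step 2: q^n = 4^10 = 1048576.
Step 3: Hamming bound ⌊q^n / V_q(n,t)⌋ = ⌊1048576/31⌋ = 33825.
Step 4: Compare |C| = 57780 to 33825: violated.
The claimed |C| lies above the Hamming bound, so no 4-ary code of length 10 with d ≥ 3 can have 57780 codewords.


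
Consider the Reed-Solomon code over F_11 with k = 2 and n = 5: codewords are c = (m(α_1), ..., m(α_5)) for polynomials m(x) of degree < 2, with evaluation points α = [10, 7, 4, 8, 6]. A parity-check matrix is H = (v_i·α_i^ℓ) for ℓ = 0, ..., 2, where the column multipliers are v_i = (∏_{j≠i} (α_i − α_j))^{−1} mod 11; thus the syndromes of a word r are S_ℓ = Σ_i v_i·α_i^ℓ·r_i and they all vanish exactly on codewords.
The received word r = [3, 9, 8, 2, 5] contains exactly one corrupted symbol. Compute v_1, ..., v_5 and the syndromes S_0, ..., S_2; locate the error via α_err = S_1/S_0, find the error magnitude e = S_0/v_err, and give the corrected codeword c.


S = (4, 7, 4), error at position 1, error magnitude e = 4, c = [10, 9, 8, 2, 5].

Step 1: column multipliers v_i = (∏_{j≠i}(α_i − α_j))^{−1} mod 11.
  i = 1 (α = 10): (10−7)(10−4)(10−8)(10−6) = 3·6·2·4 = 144 ≡ 1, so v_1 = 1^{−1} = 1 (mod 11).
  i = 2 (α = 7): (7−10)(7−4)(7−8)(7−6) = (−3)·3·(−1)·1 = 9 ≡ 9, so v_2 = 9^{−1} = 5 (mod 11).
  i = 3 (α = 4): (4−10)(4−7)(4−8)(4−6) = (−6)·(−3)·(−4)·(−2) = 144 ≡ 1, so v_3 = 1^{−1} = 1 (mod 11).
  i = 4 (α = 8): (8−10)(8−7)(8−4)(8−6) = (−2)·1·4·2 = −16 ≡ 6, so v_4 = 6^{−1} = 2 (mod 11).
  i = 5 (α = 6): (6−10)(6−7)(6−4)(6−8) = (−4)·(−1)·2·(−2) = −16 ≡ 6, so v_5 = 6^{−1} = 2 (mod 11).
  v = [1, 5, 1, 2, 2].
Step 2: syndromes of r = [3, 9, 8, 2, 5] (all sums mod 11).
  S_0 = Σ v_i r_i = 1·3 + 5·9 + 1·8 + 2·2 + 2·5 = 70 ≡ 4.
  S_1 = Σ v_i α_i r_i = 1·10·3 + 5·7·9 + 1·4·8 + 2·8·2 + 2·6·5 = 469 ≡ 7.
  α_i^2 mod 11 = [1, 5, 5, 9, 3].
  S_2 = Σ v_i α_i^2 r_i = 1·1·3 + 5·5·9 + 1·5·8 + 2·9·2 + 2·3·5 = 334 ≡ 4.
  S = (4, 7, 4) ≠ 0, so r is not a codeword (an error is present).
Step 3: locate the error. For a single error e at position i, S_ℓ = v_i·e·α_i^ℓ, so α_err = S_1/S_0.
  S_0^{−1} = 4^{−1} = 3 (mod 11), so α_err = 7·3 = 21 ≡ 10 = α_1. Error position i = 1.
  Consistency check: S_2/S_1 = 4·8 = 32 ≡ 10 = α_err ✓ (single-error assumption holds).
Step 4: error magnitude e = S_0/v_1 = S_0·∏_{j≠1}(α_1 − α_j) = 4·1 = 4 ≡ 4 (mod 11).
Step 5: correct position 1: c_1 = r_1 − e = 3 − 4 ≡ 10 (mod 11). Hence c = [10, 9, 8, 2, 5].
  Check: interpolating c through the α_i gives m(x) = 3 + 4·x (degree < 2) with m(α_i) = c_i for every i, so c is indeed a codeword.


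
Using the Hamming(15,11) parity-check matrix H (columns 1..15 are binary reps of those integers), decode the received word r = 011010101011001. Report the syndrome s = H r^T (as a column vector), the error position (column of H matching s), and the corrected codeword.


s = (0, 0, 1, 0)^T, error position = 2, corrected codeword c = 001010101011001

Compute s = H r^T mod 2 one row at a time:
  s_1 = 0 + 1 + 0 + 1 + 1 + 0 + 0 + 1 = 4 ≡ 0 (mod 2).
  s_2 = 0 + 1 + 0 + 1 + 1 + 0 + 0 + 1 = 4 ≡ 0 (mod 2).
  s_3 = 1 + 1 + 0 + 1 + 0 + 1 + 0 + 1 = 5 ≡ 1 (mod 2).
  s_4 = 0 + 1 + 1 + 1 + 1 + 1 + 0 + 1 = 6 ≡ 0 (mod 2).
s = (0, 0, 1, 0)^T — this equals column 2 of H (binary 0010), so error is at position 2.
Correct: flip bit 2 of r = 011010101011001 to get c = 001010101011001.


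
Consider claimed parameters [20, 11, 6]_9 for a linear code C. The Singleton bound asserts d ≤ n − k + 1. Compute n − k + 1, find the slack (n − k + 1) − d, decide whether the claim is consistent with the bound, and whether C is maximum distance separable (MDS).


Singleton RHS = n − k + 1 = 10, slack = 4, bound satisfied, not MDS.

Singleton bound: d ≤ n − k + 1.
Here n = 20, k = 11, so n − k + 1 = 10.
Given d = 6, check d ≤ 10: YES.
Slack = (n − k + 1) − d = 4.
The code is NOT MDS (slack = 4 > 0).
Description: the claimed parameters are [20, 11, 6]_9; such a code would be non-MDS.


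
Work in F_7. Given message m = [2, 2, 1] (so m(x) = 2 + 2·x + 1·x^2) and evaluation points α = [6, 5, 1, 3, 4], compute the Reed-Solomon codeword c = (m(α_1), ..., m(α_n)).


c = [1, 2, 5, 3, 5]

Message polynomial: m(x) = 2 + 2·x + 1·x^2 (mod 7).
For each evaluation point α_i, compute m(α_i) mod 7:
  α_1 = 6: Horner steps 1 → 1 → 1, so m(6) = 1.
  α_2 = 5: Horner steps 1 → 0 → 2, so m(5) = 2.
  α_3 = 1: Horner steps 1 → 3 → 5, so m(1) = 5.
  α_4 = 3: Horner steps 1 → 5 → 3, so m(3) = 3.
  α_5 = 4: Horner steps 1 → 6 → 5, so m(4) = 5.
Codeword c = [1, 2, 5, 3, 5] ∈ F_7^5.


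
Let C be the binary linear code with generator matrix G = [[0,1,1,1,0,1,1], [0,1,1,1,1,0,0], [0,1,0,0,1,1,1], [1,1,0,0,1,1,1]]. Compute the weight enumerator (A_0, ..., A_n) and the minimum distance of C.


Weight distribution: A_0 = 1, A_1 = 2, A_2 = 1, A_3 = 2, A_4 = 5, A_5 = 4, A_6 = 1. Minimum distance d = 1.

Enumerate all 2^4 = 16 messages m ∈ F_2^4.
For each, compute codeword c = mG in F_2^7, then tally its weight.
  m = 0000 → c = 0000000, weight = 0.
  m = 1000 → c = 0111011, weight = 5.
  m = 0100 → c = 0111100, weight = 4.
  m = 1100 → c = 0000111, weight = 3.
  m = 0010 → c = 0100111, weight = 4.
  m = 1010 → c = 0011100, weight = 3.
  m = 0110 → c = 0011011, weight = 4.
  m = 1110 → c = 0100000, weight = 1.
  m = 0001 → c = 1100111, weight = 5.
  m = 1001 → c = 1011100, weight = 4.
  m = 0101 → c = 1011011, weight = 5.
  m = 1101 → c = 1100000, weight = 2.
  m = 0011 → c = 1000000, weight = 1.
  m = 1011 → c = 1111011, weight = 6.
  m = 0111 → c = 1111100, weight = 5.
  m = 1111 → c = 1000111, weight = 4.
Tally weights:
  weight 0: 1 codewords.
  weight 1: 2 codewords.
  weight 2: 1 codewords.
  weight 3: 2 codewords.
  weight 4: 5 codewords.
  weight 5: 4 codewords.
  weight 6: 1 codewords.
Minimum distance d = smallest w > 0 with A_w > 0 = 1.
Sanity: Σ A_w = 16 = 2^4 = 16 ✓.


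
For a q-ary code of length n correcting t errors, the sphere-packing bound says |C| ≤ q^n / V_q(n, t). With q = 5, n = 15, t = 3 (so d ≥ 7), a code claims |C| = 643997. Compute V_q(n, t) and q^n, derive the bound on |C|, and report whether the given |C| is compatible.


V_q(n, t) = 30861, q^n = 30517578125, Hamming bound = 988871, |C| = 643997 ≤ bound (satisfied).

Step 1: Compute V_q(n, t) = Σ_{j=0}^3 C(n, j) (q−1)^j.
  j = 0: C(15,0)·(4)^0 = 1·1 = 1.
  j = 1: C(15,1)·(4)^1 = 15·4 = 60.
  j = 2: C(15,2)·(4)^2 = 105·16 = 1680.
  j = 3: C(15,3)·(4)^3 = 455·64 = 29120.
  V_q(n, t) = 1 + 60 + 1680 + 29120 = 30861.
Step 2: q^n = 5^15 = 30517578125.
Step 3: Hamming bound ⌊q^n / V_q(n,t)⌋ = ⌊30517578125/30861⌋ = 988871.
Step 4: Compare |C| = 643997 to 988871: satisfied.
The claimed |C| lies below the Hamming bound.


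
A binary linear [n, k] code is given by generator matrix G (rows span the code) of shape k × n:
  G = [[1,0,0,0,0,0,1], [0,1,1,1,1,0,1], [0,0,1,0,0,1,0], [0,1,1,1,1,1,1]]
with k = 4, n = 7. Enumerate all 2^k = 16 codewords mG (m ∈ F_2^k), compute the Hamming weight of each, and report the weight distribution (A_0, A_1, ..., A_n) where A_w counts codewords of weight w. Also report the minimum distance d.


Weight distribution: A_0 = 1, A_1 = 2, A_2 = 2, A_3 = 2, A_4 = 3, A_5 = 4, A_6 = 2. Minimum distance d = 1.

Enumerate all 2^4 = 16 messages m ∈ F_2^4.
For each, compute codeword c = mG in F_2^7, then tally its weight.
  m = 0000 → c = 0000000, weight = 0.
  m = 1000 → c = 1000001, weight = 2.
  m = 0100 → c = 0111101, weight = 5.
  m = 1100 → c = 1111100, weight = 5.
  m = 0010 → c = 0010010, weight = 2.
  m = 1010 → c = 1010011, weight = 4.
  m = 0110 → c = 0101111, weight = 5.
  m = 1110 → c = 1101110, weight = 5.
  m = 0001 → c = 0111111, weight = 6.
  m = 1001 → c = 1111110, weight = 6.
  m = 0101 → c = 0000010, weight = 1.
  m = 1101 → c = 1000011, weight = 3.
  m = 0011 → c = 0101101, weight = 4.
  m = 1011 → c = 1101100, weight = 4.
  m = 0111 → c = 0010000, weight = 1.
  m = 1111 → c = 1010001, weight = 3.
Tally weights:
  weight 0: 1 codewords.
  weight 1: 2 codewords.
  weight 2: 2 codewords.
  weight 3: 2 codewords.
  weight 4: 3 codewords.
  weight 5: 4 codewords.
  weight 6: 2 codewords.
Minimum distance d = smallest w > 0 with A_w > 0 = 1.
Sanity: Σ A_w = 16 = 2^4 = 16 ✓.


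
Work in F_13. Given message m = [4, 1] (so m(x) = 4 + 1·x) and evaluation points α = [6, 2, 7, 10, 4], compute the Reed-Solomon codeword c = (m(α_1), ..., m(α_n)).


c = [10, 6, 11, 1, 8]

Message polynomial: m(x) = 4 + 1·x (mod 13).
For each evaluation point α_i, compute m(α_i) mod 13:
  α_1 = 6: Horner steps 1 → 10, so m(6) = 10.
  α_2 = 2: Horner steps 1 → 6, so m(2) = 6.
  α_3 = 7: Horner steps 1 → 11, so m(7) = 11.
  α_4 = 10: Horner steps 1 → 1, so m(10) = 1.
  α_5 = 4: Horner steps 1 → 8, so m(4) = 8.
Codeword c = [10, 6, 11, 1, 8] ∈ F_13^5.


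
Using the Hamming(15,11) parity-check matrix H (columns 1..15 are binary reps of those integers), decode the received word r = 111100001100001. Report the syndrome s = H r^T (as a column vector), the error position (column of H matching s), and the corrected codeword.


s = (1, 0, 0, 0)^T, error position = 8, corrected codeword c = 111100011100001

Compute s = H r^T mod 2 one row at a time:
  s_1 = 0 + 1 + 1 + 0 + 0 + 0 + 0 + 1 = 3 ≡ 1 (mod 2).
  s_2 = 1 + 0 + 0 + 0 + 0 + 0 + 0 + 1 = 2 ≡ 0 (mod 2).
  s_3 = 1 + 1 + 0 + 0 + 1 + 0 + 0 + 1 = 4 ≡ 0 (mod 2).
  s_4 = 1 + 1 + 0 + 0 + 1 + 0 + 0 + 1 = 4 ≡ 0 (mod 2).
s = (1, 0, 0, 0)^T — this equals column 8 of H (binary 1000), so error is at position 8.
Correct: flip bit 8 of r = 111100001100001 to get c = 111100011100001.


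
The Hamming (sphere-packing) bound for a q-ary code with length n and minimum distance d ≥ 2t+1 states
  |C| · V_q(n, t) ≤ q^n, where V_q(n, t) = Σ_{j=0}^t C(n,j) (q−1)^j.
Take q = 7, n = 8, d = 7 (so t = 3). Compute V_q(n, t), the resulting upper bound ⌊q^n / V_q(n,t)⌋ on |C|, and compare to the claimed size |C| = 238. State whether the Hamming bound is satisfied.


V_q(n, t) = 13153, q^n = 5764801, Hamming bound = 438, |C| = 238 ≤ bound (satisfied).

Step 1: Compute V_q(n, t) = Σ_{j=0}^3 C(n, j) (q−1)^j.
  j = 0: C(8,0)·(6)^0 = 1·1 = 1.
  j = 1: C(8,1)·(6)^1 = 8·6 = 48.
  j = 2: C(8,2)·(6)^2 = 28·36 = 1008.
  j = 3: C(8,3)·(6)^3 = 56·216 = 12096.
  V_q(n, t) = 1 + 48 + 1008 + 12096 = 13153.
Step 2: q^n = 7^8 = 5764801.
Step 3: Hamming bound ⌊q^n / V_q(n,t)⌋ = ⌊5764801/13153⌋ = 438.
Step 4: Compare |C| = 238 to 438: satisfied.
The claimed |C| lies below the Hamming bound.


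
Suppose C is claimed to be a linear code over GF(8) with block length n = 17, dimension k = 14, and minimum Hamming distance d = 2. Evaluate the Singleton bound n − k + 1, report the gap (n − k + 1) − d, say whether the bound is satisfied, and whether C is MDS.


Singleton RHS = n − k + 1 = 4, slack = 2, bound satisfied, not MDS.

Singleton bound: d ≤ n − k + 1.
Here n = 17, k = 14, so n − k + 1 = 4.
Given d = 2, check d ≤ 4: YES.
Slack = (n − k + 1) − d = 2.
The code is NOT MDS (slack = 2 > 0).
Description: the claimed parameters are [17, 14, 2]_8; such a code would be non-MDS.


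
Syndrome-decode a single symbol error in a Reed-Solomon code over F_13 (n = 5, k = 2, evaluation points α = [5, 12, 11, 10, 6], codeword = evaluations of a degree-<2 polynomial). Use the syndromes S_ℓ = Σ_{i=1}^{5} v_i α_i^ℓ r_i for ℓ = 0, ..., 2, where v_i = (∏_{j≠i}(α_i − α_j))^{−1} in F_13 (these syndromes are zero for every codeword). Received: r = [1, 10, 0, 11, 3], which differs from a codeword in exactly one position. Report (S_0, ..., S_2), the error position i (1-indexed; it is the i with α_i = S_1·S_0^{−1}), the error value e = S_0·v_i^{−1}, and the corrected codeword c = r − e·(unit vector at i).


S = (10, 3, 10), error at position 2, error magnitude e = 8, c = [1, 2, 0, 11, 3].

Step 1: column multipliers v_i = (∏_{j≠i}(α_i − α_j))^{−1} mod 13.
  i = 1 (α = 5): (5−12)(5−11)(5−10)(5−6) = (−7)·(−6)·(−5)·(−1) = 210 ≡ 2, so v_1 = 2^{−1} = 7 (mod 13).
  i = 2 (α = 12): (12−5)(12−11)(12−10)(12−6) = 7·1·2·6 = 84 ≡ 6, so v_2 = 6^{−1} = 11 (mod 13).
  i = 3 (α = 11): (11−5)(11−12)(11−10)(11−6) = 6·(−1)·1·5 = −30 ≡ 9, so v_3 = 9^{−1} = 3 (mod 13).
  i = 4 (α = 10): (10−5)(10−12)(10−11)(10−6) = 5·(−2)·(−1)·4 = 40 ≡ 1, so v_4 = 1^{−1} = 1 (mod 13).
  i = 5 (α = 6): (6−5)(6−12)(6−11)(6−10) = 1·(−6)·(−5)·(−4) = −120 ≡ 10, so v_5 = 10^{−1} = 4 (mod 13).
  v = [7, 11, 3, 1, 4].
Step 2: syndromes of r = [1, 10, 0, 11, 3] (all sums mod 13).
  S_0 = Σ v_i r_i = 7·1 + 11·10 + 3·0 + 1·11 + 4·3 = 140 ≡ 10.
  S_1 = Σ v_i α_i r_i = 7·5·1 + 11·12·10 + 3·11·0 + 1·10·11 + 4·6·3 = 1537 ≡ 3.
  α_i^2 mod 13 = [12, 1, 4, 9, 10].
  S_2 = Σ v_i α_i^2 r_i = 7·12·1 + 11·1·10 + 3·4·0 + 1·9·11 + 4·10·3 = 413 ≡ 10.
  S = (10, 3, 10) ≠ 0, so r is not a codeword (an error is present).
Step 3: locate the error. For a single error e at position i, S_ℓ = v_i·e·α_i^ℓ, so α_err = S_1/S_0.
  S_0^{−1} = 10^{−1} = 4 (mod 13), so α_err = 3·4 = 12 ≡ 12 = α_2. Error position i = 2.
  Consistency check: S_2/S_1 = 10·9 = 90 ≡ 12 = α_err ✓ (single-error assumption holds).
Step 4: error magnitude e = S_0/v_2 = S_0·∏_{j≠2}(α_2 − α_j) = 10·6 = 60 ≡ 8 (mod 13).
Step 5: correct position 2: c_2 = r_2 − e = 10 − 8 ≡ 2 (mod 13). Hence c = [1, 2, 0, 11, 3].
  Check: interpolating c through the α_i gives m(x) = 4 + 2·x (degree < 2) with m(α_i) = c_i for every i, so c is indeed a codeword.


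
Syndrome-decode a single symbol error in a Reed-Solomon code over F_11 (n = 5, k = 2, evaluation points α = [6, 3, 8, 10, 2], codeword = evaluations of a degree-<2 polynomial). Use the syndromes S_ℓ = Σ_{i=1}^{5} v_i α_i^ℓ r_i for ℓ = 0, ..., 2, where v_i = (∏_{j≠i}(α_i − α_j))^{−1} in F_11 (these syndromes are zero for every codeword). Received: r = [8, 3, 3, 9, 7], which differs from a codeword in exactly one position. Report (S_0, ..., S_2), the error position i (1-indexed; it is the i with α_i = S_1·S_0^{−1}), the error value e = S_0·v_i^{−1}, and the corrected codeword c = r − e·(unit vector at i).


S = (3, 9, 5), error at position 2, error magnitude e = 4, c = [8, 10, 3, 9, 7].

Step 1: column multipliers v_i = (∏_{j≠i}(α_i − α_j))^{−1} mod 11.
  i = 1 (α = 6): (6−3)(6−8)(6−10)(6−2) = 3·(−2)·(−4)·4 = 96 ≡ 8, so v_1 = 8^{−1} = 7 (mod 11).
  i = 2 (α = 3): (3−6)(3−8)(3−10)(3−2) = (−3)·(−5)·(−7)·1 = −105 ≡ 5, so v_2 = 5^{−1} = 9 (mod 11).
  i = 3 (α = 8): (8−6)(8−3)(8−10)(8−2) = 2·5·(−2)·6 = −120 ≡ 1, so v_3 = 1^{−1} = 1 (mod 11).
  i = 4 (α = 10): (10−6)(10−3)(10−8)(10−2) = 4·7·2·8 = 448 ≡ 8, so v_4 = 8^{−1} = 7 (mod 11).
  i = 5 (α = 2): (2−6)(2−3)(2−8)(2−10) = (−4)·(−1)·(−6)·(−8) = 192 ≡ 5, so v_5 = 5^{−1} = 9 (mod 11).
  v = [7, 9, 1, 7, 9].
Step 2: syndromes of r = [8, 3, 3, 9, 7] (all sums mod 11).
  S_0 = Σ v_i r_i = 7·8 + 9·3 + 1·3 + 7·9 + 9·7 = 212 ≡ 3.
  S_1 = Σ v_i α_i r_i = 7·6·8 + 9·3·3 + 1·8·3 + 7·10·9 + 9·2·7 = 1197 ≡ 9.
  α_i^2 mod 11 = [3, 9, 9, 1, 4].
  S_2 = Σ v_i α_i^2 r_i = 7·3·8 + 9·9·3 + 1·9·3 + 7·1·9 + 9·4·7 = 753 ≡ 5.
  S = (3, 9, 5) ≠ 0, so r is not a codeword (an error is present).
Step 3: locate the error. For a single error e at position i, S_ℓ = v_i·e·α_i^ℓ, so α_err = S_1/S_0.
  S_0^{−1} = 3^{−1} = 4 (mod 11), so α_err = 9·4 = 36 ≡ 3 = α_2. Error position i = 2.
  Consistency check: S_2/S_1 = 5·5 = 25 ≡ 3 = α_err ✓ (single-error assumption holds).
Step 4: error magnitude e = S_0/v_2 = S_0·∏_{j≠2}(α_2 − α_j) = 3·5 = 15 ≡ 4 (mod 11).
Step 5: correct position 2: c_2 = r_2 − e = 3 − 4 ≡ 10 (mod 11). Hence c = [8, 10, 3, 9, 7].
  Check: interpolating c through the α_i gives m(x) = 1 + 3·x (degree < 2) with m(α_i) = c_i for every i, so c is indeed a codeword.


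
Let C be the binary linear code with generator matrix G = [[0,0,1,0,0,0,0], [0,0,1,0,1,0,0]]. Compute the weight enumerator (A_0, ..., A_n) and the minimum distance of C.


Weight distribution: A_0 = 1, A_1 = 2, A_2 = 1. Minimum distance d = 1.

Enumerate all 2^2 = 4 messages m ∈ F_2^2.
For each, compute codeword c = mG in F_2^7, then tally its weight.
  m = 00 → c = 0000000, weight = 0.
  m = 10 → c = 0010000, weight = 1.
  m = 01 → c = 0010100, weight = 2.
  m = 11 → c = 0000100, weight = 1.
Tally weights:
  weight 0: 1 codewords.
  weight 1: 2 codewords.
  weight 2: 1 codewords.
Minimum distance d = smallest w > 0 with A_w > 0 = 1.
Sanity: Σ A_w = 4 = 2^2 = 4 ✓.


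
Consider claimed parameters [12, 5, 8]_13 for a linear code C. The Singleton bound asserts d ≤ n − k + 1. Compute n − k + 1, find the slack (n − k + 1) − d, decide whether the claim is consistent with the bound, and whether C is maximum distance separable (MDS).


Singleton RHS = n − k + 1 = 8, slack = 0, bound satisfied, MDS.

Singleton bound: d ≤ n − k + 1.
Here n = 12, k = 5, so n − k + 1 = 8.
Given d = 8, check d ≤ 8: YES.
Slack = (n − k + 1) − d = 0.
The code is MDS (slack = 0).
Description: the claimed parameters are [12, 5, 8]_13; such a code would be MDS (meets Singleton bound).


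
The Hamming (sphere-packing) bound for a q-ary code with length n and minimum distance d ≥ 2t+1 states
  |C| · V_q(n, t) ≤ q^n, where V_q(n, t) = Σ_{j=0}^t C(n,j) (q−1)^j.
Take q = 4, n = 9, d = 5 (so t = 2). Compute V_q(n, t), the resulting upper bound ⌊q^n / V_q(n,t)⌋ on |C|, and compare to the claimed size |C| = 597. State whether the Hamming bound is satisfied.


V_q(n, t) = 352, q^n = 262144, Hamming bound = 744, |C| = 597 ≤ bound (satisfied).

Step 1: Compute V_q(n, t) = Σ_{j=0}^2 C(n, j) (q−1)^j.
  j = 0: C(9,0)·(3)^0 = 1·1 = 1.
  j = 1: C(9,1)·(3)^1 = 9·3 = 27.
  j = 2: C(9,2)·(3)^2 = 36·9 = 324.
  V_q(n, t) = 1 + 27 + 324 = 352.
Step 2: q^n = 4^9 = 262144.
Step 3: Hamming bound ⌊q^n / V_q(n,t)⌋ = ⌊262144/352⌋ = 744.
Step 4: Compare |C| = 597 to 744: satisfied.
The claimed |C| lies below the Hamming bound.


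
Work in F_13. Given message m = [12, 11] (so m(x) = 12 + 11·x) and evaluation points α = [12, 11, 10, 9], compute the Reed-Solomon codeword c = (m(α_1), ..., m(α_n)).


c = [1, 3, 5, 7]

Message polynomial: m(x) = 12 + 11·x (mod 13).
For each evaluation point α_i, compute m(α_i) mod 13:
  α_1 = 12: Horner steps 11 → 1, so m(12) = 1.
  α_2 = 11: Horner steps 11 → 3, so m(11) = 3.
  α_3 = 10: Horner steps 11 → 5, so m(10) = 5.
  α_4 = 9: Horner steps 11 → 7, so m(9) = 7.
Codeword c = [1, 3, 5, 7] ∈ F_13^4.


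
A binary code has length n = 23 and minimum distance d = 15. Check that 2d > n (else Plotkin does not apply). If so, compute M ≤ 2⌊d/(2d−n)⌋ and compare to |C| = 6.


Plotkin bound M ≤ 4; given |C| = 6 > bound (violated).

Check applicability: 2d = 30, n = 23.
2d − n = 7 > 0, so Plotkin applies.
Compute d/(2d−n) = 15/7 ≈ 2.1429.
⌊d/(2d−n)⌋ = 2.
Plotkin bound: M ≤ 2·2 = 4.
Given |C| = 6, check: VIOLATED.
This |C| is above the Plotkin bound, so no binary code with n = 23, d = 15 and 6 codewords exists.


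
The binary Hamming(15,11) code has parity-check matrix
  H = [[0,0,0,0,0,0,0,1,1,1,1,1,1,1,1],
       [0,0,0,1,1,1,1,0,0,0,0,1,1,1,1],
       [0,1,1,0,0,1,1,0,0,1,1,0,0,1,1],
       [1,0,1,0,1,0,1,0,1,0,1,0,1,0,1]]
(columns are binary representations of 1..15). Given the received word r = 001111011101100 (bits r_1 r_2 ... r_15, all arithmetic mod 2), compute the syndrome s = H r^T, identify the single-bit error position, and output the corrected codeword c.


s = (1, 1, 1, 0)^T, error position = 14, corrected codeword c = 001111011101110

Compute s = H r^T mod 2 one row at a time:
  s_1 = 1 + 1 + 1 + 0 + 1 + 1 + 0 + 0 = 5 ≡ 1 (mod 2).
  s_2 = 1 + 1 + 1 + 0 + 1 + 1 + 0 + 0 = 5 ≡ 1 (mod 2).
  s_3 = 0 + 1 + 1 + 0 + 1 + 0 + 0 + 0 = 3 ≡ 1 (mod 2).
  s_4 = 0 + 1 + 1 + 0 + 1 + 0 + 1 + 0 = 4 ≡ 0 (mod 2).
s = (1, 1, 1, 0)^T — this equals column 14 of H (binary 1110), so error is at position 14.
Correct: flip bit 14 of r = 001111011101100 to get c = 001111011101110.


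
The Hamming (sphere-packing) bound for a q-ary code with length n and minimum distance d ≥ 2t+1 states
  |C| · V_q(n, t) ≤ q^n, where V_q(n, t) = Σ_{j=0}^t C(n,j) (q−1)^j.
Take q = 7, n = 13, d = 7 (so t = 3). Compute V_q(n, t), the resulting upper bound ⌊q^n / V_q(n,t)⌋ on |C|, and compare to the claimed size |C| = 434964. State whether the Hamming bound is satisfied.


V_q(n, t) = 64663, q^n = 96889010407, Hamming bound = 1498368, |C| = 434964 ≤ bound (satisfied).

Step 1: Compute V_q(n, t) = Σ_{j=0}^3 C(n, j) (q−1)^j.
  j = 0: C(13,0)·(6)^0 = 1·1 = 1.
  j = 1: C(13,1)·(6)^1 = 13·6 = 78.
  j = 2: C(13,2)·(6)^2 = 78·36 = 2808.
  j = 3: C(13,3)·(6)^3 = 286·216 = 61776.
  V_q(n, t) = 1 + 78 + 2808 + 61776 = 64663.
Step 2: q^n = 7^13 = 96889010407.
Step 3: Hamming bound ⌊q^n / V_q(n,t)⌋ = ⌊96889010407/64663⌋ = 1498368.
Step 4: Compare |C| = 434964 to 1498368: satisfied.
The claimed |C| lies below the Hamming bound.


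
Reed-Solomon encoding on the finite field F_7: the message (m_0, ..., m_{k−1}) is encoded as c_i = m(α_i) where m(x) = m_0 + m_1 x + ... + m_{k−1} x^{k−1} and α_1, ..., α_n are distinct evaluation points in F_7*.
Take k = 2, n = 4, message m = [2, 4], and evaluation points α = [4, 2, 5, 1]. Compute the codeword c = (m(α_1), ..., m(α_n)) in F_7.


c = [4, 3, 1, 6]

Message polynomial: m(x) = 2 + 4·x (mod 7).
For each evaluation point α_i, compute m(α_i) mod 7:
  α_1 = 4: Horner steps 4 → 4, so m(4) = 4.
  α_2 = 2: Horner steps 4 → 3, so m(2) = 3.
  α_3 = 5: Horner steps 4 → 1, so m(5) = 1.
  α_4 = 1: Horner steps 4 → 6, so m(1) = 6.
Codeword c = [4, 3, 1, 6] ∈ F_7^4.


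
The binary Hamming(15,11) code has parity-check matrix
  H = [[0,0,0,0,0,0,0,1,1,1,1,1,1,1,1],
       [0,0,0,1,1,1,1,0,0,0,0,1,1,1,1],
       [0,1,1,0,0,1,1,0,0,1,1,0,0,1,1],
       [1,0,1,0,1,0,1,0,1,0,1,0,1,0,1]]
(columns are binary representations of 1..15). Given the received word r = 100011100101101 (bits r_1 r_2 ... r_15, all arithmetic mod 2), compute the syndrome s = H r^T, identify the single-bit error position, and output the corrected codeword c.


s = (0, 0, 0, 1)^T, error position = 1, corrected codeword c = 000011100101101

Compute s = H r^T mod 2 one row at a time:
  s_1 = 0 + 0 + 1 + 0 + 1 + 1 + 0 + 1 = 4 ≡ 0 (mod 2).
  s_2 = 0 + 1 + 1 + 1 + 1 + 1 + 0 + 1 = 6 ≡ 0 (mod 2).
  s_3 = 0 + 0 + 1 + 1 + 1 + 0 + 0 + 1 = 4 ≡ 0 (mod 2).
  s_4 = 1 + 0 + 1 + 1 + 0 + 0 + 1 + 1 = 5 ≡ 1 (mod 2).
s = (0, 0, 0, 1)^T — this equals column 1 of H (binary 0001), so error is at position 1.
Correct: flip bit 1 of r = 100011100101101 to get c = 000011100101101.


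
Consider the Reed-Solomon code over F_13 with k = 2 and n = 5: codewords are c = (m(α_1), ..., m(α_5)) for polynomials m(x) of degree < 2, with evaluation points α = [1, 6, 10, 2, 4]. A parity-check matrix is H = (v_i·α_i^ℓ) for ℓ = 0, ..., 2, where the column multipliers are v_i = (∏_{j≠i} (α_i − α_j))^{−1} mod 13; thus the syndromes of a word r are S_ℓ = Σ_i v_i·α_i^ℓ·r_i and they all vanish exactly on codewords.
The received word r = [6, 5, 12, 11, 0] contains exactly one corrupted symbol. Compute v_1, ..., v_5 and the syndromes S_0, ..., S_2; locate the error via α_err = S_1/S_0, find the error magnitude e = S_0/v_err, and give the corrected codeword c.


S = (10, 1, 4), error at position 5, error magnitude e = 5, c = [6, 5, 12, 11, 8].

Step 1: column multipliers v_i = (∏_{j≠i}(α_i − α_j))^{−1} mod 13.
  i = 1 (α = 1): (1−6)(1−10)(1−2)(1−4) = (−5)·(−9)·(−1)·(−3) = 135 ≡ 5, so v_1 = 5^{−1} = 8 (mod 13).
  i = 2 (α = 6): (6−1)(6−10)(6−2)(6−4) = 5·(−4)·4·2 = −160 ≡ 9, so v_2 = 9^{−1} = 3 (mod 13).
  i = 3 (α = 10): (10−1)(10−6)(10−2)(10−4) = 9·4·8·6 = 1728 ≡ 12, so v_3 = 12^{−1} = 12 (mod 13).
  i = 4 (α = 2): (2−1)(2−6)(2−10)(2−4) = 1·(−4)·(−8)·(−2) = −64 ≡ 1, so v_4 = 1^{−1} = 1 (mod 13).
  i = 5 (α = 4): (4−1)(4−6)(4−10)(4−2) = 3·(−2)·(−6)·2 = 72 ≡ 7, so v_5 = 7^{−1} = 2 (mod 13).
  v = [8, 3, 12, 1, 2].
Step 2: syndromes of r = [6, 5, 12, 11, 0] (all sums mod 13).
  S_0 = Σ v_i r_i = 8·6 + 3·5 + 12·12 + 1·11 + 2·0 = 218 ≡ 10.
  S_1 = Σ v_i α_i r_i = 8·1·6 + 3·6·5 + 12·10·12 + 1·2·11 + 2·4·0 = 1600 ≡ 1.
  α_i^2 mod 13 = [1, 10, 9, 4, 3].
  S_2 = Σ v_i α_i^2 r_i = 8·1·6 + 3·10·5 + 12·9·12 + 1·4·11 + 2·3·0 = 1538 ≡ 4.
  S = (10, 1, 4) ≠ 0, so r is not a codeword (an error is present).
Step 3: locate the error. For a single error e at position i, S_ℓ = v_i·e·α_i^ℓ, so α_err = S_1/S_0.
  S_0^{−1} = 10^{−1} = 4 (mod 13), so α_err = 1·4 = 4 ≡ 4 = α_5. Error position i = 5.
  Consistency check: S_2/S_1 = 4·1 = 4 ≡ 4 = α_err ✓ (single-error assumption holds).
Step 4: error magnitude e = S_0/v_5 = S_0·∏_{j≠5}(α_5 − α_j) = 10·7 = 70 ≡ 5 (mod 13).
Step 5: correct position 5: c_5 = r_5 − e = 0 − 5 ≡ 8 (mod 13). Hence c = [6, 5, 12, 11, 8].
  Check: interpolating c through the α_i gives m(x) = 1 + 5·x (degree < 2) with m(α_i) = c_i for every i, so c is indeed a codeword.


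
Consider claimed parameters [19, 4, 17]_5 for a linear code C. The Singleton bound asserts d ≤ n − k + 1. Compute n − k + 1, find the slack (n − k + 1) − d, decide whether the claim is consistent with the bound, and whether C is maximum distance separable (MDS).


Singleton RHS = n − k + 1 = 16, slack = -1, bound violated (no such code; not MDS).

Singleton bound: d ≤ n − k + 1.
Here n = 19, k = 4, so n − k + 1 = 16.
Given d = 17, check d ≤ 16: NO.
Slack = (n − k + 1) − d = -1.
The slack is negative: d = 17 exceeds n − k + 1 = 16 by 1, so the Singleton bound is violated and no linear [19, 4, 17]_5 code can exist. In particular it is not MDS (MDS requires d = n − k + 1 exactly).
Description: the claimed parameters are [19, 4, 17]_5; such a code would be impossible (violates the Singleton bound).


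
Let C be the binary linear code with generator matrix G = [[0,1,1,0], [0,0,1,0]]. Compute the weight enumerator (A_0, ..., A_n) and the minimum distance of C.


Weight distribution: A_0 = 1, A_1 = 2, A_2 = 1. Minimum distance d = 1.

Enumerate all 2^2 = 4 messages m ∈ F_2^2.
For each, compute codeword c = mG in F_2^4, then tally its weight.
  m = 00 → c = 0000, weight = 0.
  m = 10 → c = 0110, weight = 2.
  m = 01 → c = 0010, weight = 1.
  m = 11 → c = 0100, weight = 1.
Tally weights:
  weight 0: 1 codewords.
  weight 1: 2 codewords.
  weight 2: 1 codewords.
Minimum distance d = smallest w > 0 with A_w > 0 = 1.
Sanity: Σ A_w = 4 = 2^2 = 4 ✓.


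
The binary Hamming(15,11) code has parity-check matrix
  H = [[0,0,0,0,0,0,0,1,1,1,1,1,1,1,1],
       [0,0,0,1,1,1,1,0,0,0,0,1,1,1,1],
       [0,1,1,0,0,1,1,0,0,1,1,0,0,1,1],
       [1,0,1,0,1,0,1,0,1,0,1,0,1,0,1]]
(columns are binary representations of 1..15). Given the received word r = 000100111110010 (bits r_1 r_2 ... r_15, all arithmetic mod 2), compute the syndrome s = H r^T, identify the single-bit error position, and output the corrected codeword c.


s = (1, 1, 0, 1)^T, error position = 13, corrected codeword c = 000100111110110

Compute s = H r^T mod 2 one row at a time:
  s_1 = 1 + 1 + 1 + 1 + 0 + 0 + 1 + 0 = 5 ≡ 1 (mod 2).
  s_2 = 1 + 0 + 0 + 1 + 0 + 0 + 1 + 0 = 3 ≡ 1 (mod 2).
  s_3 = 0 + 0 + 0 + 1 + 1 + 1 + 1 + 0 = 4 ≡ 0 (mod 2).
  s_4 = 0 + 0 + 0 + 1 + 1 + 1 + 0 + 0 = 3 ≡ 1 (mod 2).
s = (1, 1, 0, 1)^T — this equals column 13 of H (binary 1101), so error is at position 13.
Correct: flip bit 13 of r = 000100111110010 to get c = 000100111110110.


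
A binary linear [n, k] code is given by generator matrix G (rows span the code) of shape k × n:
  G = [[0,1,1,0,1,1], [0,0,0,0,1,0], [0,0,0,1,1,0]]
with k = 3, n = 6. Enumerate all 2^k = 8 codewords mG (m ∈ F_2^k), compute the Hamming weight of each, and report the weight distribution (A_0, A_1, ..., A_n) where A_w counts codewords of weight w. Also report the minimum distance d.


Weight distribution: A_0 = 1, A_1 = 2, A_2 = 1, A_3 = 1, A_4 = 2, A_5 = 1. Minimum distance d = 1.

Enumerate all 2^3 = 8 messages m ∈ F_2^3.
For each, compute codeword c = mG in F_2^6, then tally its weight.
  m = 000 → c = 000000, weight = 0.
  m = 100 → c = 011011, weight = 4.
  m = 010 → c = 000010, weight = 1.
  m = 110 → c = 011001, weight = 3.
  m = 001 → c = 000110, weight = 2.
  m = 101 → c = 011101, weight = 4.
  m = 011 → c = 000100, weight = 1.
  m = 111 → c = 011111, weight = 5.
Tally weights:
  weight 0: 1 codewords.
  weight 1: 2 codewords.
  weight 2: 1 codewords.
  weight 3: 1 codewords.
  weight 4: 2 codewords.
  weight 5: 1 codewords.
Minimum distance d = smallest w > 0 with A_w > 0 = 1.
Sanity: Σ A_w = 8 = 2^3 = 8 ✓.


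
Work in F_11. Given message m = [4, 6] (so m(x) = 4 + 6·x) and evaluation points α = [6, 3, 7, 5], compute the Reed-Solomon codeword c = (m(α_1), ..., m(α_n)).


c = [7, 0, 2, 1]

Message polynomial: m(x) = 4 + 6·x (mod 11).
For each evaluation point α_i, compute m(α_i) mod 11:
  α_1 = 6: Horner steps 6 → 7, so m(6) = 7.
  α_2 = 3: Horner steps 6 → 0, so m(3) = 0.
  α_3 = 7: Horner steps 6 → 2, so m(7) = 2.
  α_4 = 5: Horner steps 6 → 1, so m(5) = 1.
Codeword c = [7, 0, 2, 1] ∈ F_11^4.


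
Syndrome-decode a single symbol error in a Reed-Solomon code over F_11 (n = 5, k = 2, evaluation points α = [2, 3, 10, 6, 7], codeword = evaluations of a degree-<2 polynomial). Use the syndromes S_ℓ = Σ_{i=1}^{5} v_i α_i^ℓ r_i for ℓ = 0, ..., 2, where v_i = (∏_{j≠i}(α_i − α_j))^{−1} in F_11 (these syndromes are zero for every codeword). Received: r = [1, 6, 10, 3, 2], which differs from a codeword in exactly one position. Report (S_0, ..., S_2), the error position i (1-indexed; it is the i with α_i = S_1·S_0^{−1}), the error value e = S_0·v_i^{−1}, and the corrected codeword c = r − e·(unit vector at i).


S = (10, 9, 7), error at position 1, error magnitude e = 5, c = [7, 6, 10, 3, 2].

Step 1: column multipliers v_i = (∏_{j≠i}(α_i − α_j))^{−1} mod 11.
  i = 1 (α = 2): (2−3)(2−10)(2−6)(2−7) = (−1)·(−8)·(−4)·(−5) = 160 ≡ 6, so v_1 = 6^{−1} = 2 (mod 11).
  i = 2 (α = 3): (3−2)(3−10)(3−6)(3−7) = 1·(−7)·(−3)·(−4) = −84 ≡ 4, so v_2 = 4^{−1} = 3 (mod 11).
  i = 3 (α = 10): (10−2)(10−3)(10−6)(10−7) = 8·7·4·3 = 672 ≡ 1, so v_3 = 1^{−1} = 1 (mod 11).
  i = 4 (α = 6): (6−2)(6−3)(6−10)(6−7) = 4·3·(−4)·(−1) = 48 ≡ 4, so v_4 = 4^{−1} = 3 (mod 11).
  i = 5 (α = 7): (7−2)(7−3)(7−10)(7−6) = 5·4·(−3)·1 = −60 ≡ 6, so v_5 = 6^{−1} = 2 (mod 11).
  v = [2, 3, 1, 3, 2].
Step 2: syndromes of r = [1, 6, 10, 3, 2] (all sums mod 11).
  S_0 = Σ v_i r_i = 2·1 + 3·6 + 1·10 + 3·3 + 2·2 = 43 ≡ 10.
  S_1 = Σ v_i α_i r_i = 2·2·1 + 3·3·6 + 1·10·10 + 3·6·3 + 2·7·2 = 240 ≡ 9.
  α_i^2 mod 11 = [4, 9, 1, 3, 5].
  S_2 = Σ v_i α_i^2 r_i = 2·4·1 + 3·9·6 + 1·1·10 + 3·3·3 + 2·5·2 = 227 ≡ 7.
  S = (10, 9, 7) ≠ 0, so r is not a codeword (an error is present).
Step 3: locate the error. For a single error e at position i, S_ℓ = v_i·e·α_i^ℓ, so α_err = S_1/S_0.
  S_0^{−1} = 10^{−1} = 10 (mod 11), so α_err = 9·10 = 90 ≡ 2 = α_1. Error position i = 1.
  Consistency check: S_2/S_1 = 7·5 = 35 ≡ 2 = α_err ✓ (single-error assumption holds).
Step 4: error magnitude e = S_0/v_1 = S_0·∏_{j≠1}(α_1 − α_j) = 10·6 = 60 ≡ 5 (mod 11).
Step 5: correct position 1: c_1 = r_1 − e = 1 − 5 ≡ 7 (mod 11). Hence c = [7, 6, 10, 3, 2].
  Check: interpolating c through the α_i gives m(x) = 9 + 10·x (degree < 2) with m(α_i) = c_i for every i, so c is indeed a codeword.
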